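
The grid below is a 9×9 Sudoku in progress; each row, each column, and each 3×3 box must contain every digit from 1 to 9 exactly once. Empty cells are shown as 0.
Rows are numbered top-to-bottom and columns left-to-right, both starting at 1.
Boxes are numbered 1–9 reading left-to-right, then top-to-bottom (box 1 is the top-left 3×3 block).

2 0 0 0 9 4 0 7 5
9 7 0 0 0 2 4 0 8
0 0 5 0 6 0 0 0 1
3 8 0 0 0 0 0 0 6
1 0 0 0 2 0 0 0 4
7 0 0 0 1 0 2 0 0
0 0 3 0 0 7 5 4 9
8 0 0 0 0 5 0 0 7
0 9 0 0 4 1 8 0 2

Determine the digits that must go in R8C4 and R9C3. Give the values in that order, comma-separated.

9,7

For R8C4:
  Consider where 9 can go in row 8.
  R8C2 is out (column 2 already has a 9).
  R8C3 is out (box 7 already has a 9).
  R8C5 is out (column 5 already has a 9).
  R8C7 is out (box 9 already has a 9).
  R8C8 is out (box 9 already has a 9).
  So the only cell in row 8 that can hold 9 is R8C4.
  So R8C4 = 9.
For R9C3:
  Consider where 7 can go in box 7.
  R7C1 is out (row 7 already has a 7).
  R7C2 is out (row 7 already has a 7).
  R8C2 is out (row 8 already has a 7).
  R8C3 is out (row 8 already has a 7).
  R9C1 is out (column 1 already has a 7).
  So the only cell in box 7 that can hold 7 is R9C3.
  So R9C3 = 7.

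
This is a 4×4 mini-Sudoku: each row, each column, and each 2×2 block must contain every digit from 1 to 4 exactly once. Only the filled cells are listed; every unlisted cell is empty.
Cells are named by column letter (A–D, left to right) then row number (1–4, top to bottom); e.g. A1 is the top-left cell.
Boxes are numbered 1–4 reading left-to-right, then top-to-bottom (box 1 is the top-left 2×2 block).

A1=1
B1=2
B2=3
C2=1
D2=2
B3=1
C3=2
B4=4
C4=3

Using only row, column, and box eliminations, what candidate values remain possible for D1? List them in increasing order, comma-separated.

3,4

Row 1 already contains {1, 2}.
Column D already contains {2}.
Its 2×2 block (box 2) already contains {1, 2}.
Removing those from 1–4 leaves {3, 4} as the candidates for D1.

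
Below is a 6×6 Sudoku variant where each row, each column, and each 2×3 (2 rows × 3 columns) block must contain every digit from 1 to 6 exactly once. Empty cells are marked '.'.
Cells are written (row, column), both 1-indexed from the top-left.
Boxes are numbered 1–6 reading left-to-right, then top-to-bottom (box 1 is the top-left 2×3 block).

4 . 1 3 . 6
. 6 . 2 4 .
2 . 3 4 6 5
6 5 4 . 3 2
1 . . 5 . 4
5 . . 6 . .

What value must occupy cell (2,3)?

5

Row 2 already contains {2, 4, 6}.
Column 3 already contains {1, 3, 4}.
Its 2×3 block (box 1) already contains {1, 4, 6}.
The only value from 1–6 not eliminated is 5, so (2,3) = 5.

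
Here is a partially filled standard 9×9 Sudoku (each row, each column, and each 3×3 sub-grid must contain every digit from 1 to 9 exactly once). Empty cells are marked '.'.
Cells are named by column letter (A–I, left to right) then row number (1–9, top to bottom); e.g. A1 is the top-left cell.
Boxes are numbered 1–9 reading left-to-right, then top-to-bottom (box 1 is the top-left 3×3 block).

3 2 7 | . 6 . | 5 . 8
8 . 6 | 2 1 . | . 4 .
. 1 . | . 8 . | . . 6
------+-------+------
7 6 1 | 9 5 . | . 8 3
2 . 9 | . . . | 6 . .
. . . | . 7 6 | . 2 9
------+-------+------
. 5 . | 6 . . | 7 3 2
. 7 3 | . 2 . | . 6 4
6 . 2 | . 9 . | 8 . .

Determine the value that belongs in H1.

Cell H1 itself could take any of {1, 9} by direct elimination.
Consider where 1 can go in row 1.
D1 is out (box 2 already has a 1).
F1 is out (box 2 already has a 1).
So the only cell in row 1 that can hold 1 is H1.
Therefore H1 = 1.

1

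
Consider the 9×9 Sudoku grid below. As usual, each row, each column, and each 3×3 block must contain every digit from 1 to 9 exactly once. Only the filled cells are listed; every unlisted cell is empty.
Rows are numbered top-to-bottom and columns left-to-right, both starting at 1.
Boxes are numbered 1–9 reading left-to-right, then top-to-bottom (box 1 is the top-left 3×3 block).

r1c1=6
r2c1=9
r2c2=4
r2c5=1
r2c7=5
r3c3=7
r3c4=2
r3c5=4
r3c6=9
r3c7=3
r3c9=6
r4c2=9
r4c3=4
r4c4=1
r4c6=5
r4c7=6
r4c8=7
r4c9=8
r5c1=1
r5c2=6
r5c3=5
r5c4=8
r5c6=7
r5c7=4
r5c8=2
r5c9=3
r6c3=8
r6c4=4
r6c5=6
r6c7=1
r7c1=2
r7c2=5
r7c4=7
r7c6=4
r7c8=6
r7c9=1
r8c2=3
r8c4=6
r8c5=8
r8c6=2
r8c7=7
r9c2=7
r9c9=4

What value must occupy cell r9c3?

Cell r9c3 itself could take any of {1, 6, 9} by direct elimination.
Consider where 6 can go in row 9.
r9c1 is out (column 1 already has a 6). r9c4 is out (column 4 already has a 6). r9c5 is out (column 5 already has a 6). r9c6 is out (box 8 already has a 6). The remaining empty cells in row 9 are similarly blocked.
So the only cell in row 9 that can hold 6 is r9c3.
Therefore r9c3 = 6.

6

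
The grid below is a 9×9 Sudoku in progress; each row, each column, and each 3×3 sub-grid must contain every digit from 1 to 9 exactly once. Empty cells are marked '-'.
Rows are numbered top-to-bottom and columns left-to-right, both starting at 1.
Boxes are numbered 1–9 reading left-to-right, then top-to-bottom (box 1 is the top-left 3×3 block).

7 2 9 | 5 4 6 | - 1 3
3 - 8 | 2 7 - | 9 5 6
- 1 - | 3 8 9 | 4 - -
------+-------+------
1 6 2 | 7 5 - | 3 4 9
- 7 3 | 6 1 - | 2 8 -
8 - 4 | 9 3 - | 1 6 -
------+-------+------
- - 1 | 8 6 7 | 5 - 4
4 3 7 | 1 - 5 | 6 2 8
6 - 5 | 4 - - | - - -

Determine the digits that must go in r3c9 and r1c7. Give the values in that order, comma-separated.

2,8

For r3c9:
  Consider where 2 can go in column 9.
  r5c9 is out (row 5 already has a 2).
  r6c9 is out (box 6 already has a 2).
  r9c9 is out (box 9 already has a 2).
  So the only cell in column 9 that can hold 2 is r3c9.
  So r3c9 = 2.
For r1c7:
  Row 1 already contains {1, 2, 3, 4, 5, 6, 7, 9}.
  Column 7 already contains {1, 2, 3, 4, 5, 6, 9}.
  Its 3×3 block (box 3) already contains {1, 3, 4, 5, 6, 9}.
  The only value from 1–9 not eliminated is 8, so r1c7 = 8.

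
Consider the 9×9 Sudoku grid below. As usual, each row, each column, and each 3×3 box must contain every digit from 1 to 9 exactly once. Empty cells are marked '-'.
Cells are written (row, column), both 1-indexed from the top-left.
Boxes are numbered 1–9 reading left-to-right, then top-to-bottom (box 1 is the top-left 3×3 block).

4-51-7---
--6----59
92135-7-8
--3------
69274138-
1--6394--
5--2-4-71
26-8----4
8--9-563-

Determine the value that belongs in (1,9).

3

Cell (1,9) itself could take any of {2, 3, 6} by direct elimination.
Consider where 3 can go in column 9.
(4,9) is out (row 4 already has a 3).
(5,9) is out (row 5 already has a 3).
(6,9) is out (row 6 already has a 3).
(9,9) is out (row 9 already has a 3).
So the only cell in column 9 that can hold 3 is (1,9).
Therefore (1,9) = 3.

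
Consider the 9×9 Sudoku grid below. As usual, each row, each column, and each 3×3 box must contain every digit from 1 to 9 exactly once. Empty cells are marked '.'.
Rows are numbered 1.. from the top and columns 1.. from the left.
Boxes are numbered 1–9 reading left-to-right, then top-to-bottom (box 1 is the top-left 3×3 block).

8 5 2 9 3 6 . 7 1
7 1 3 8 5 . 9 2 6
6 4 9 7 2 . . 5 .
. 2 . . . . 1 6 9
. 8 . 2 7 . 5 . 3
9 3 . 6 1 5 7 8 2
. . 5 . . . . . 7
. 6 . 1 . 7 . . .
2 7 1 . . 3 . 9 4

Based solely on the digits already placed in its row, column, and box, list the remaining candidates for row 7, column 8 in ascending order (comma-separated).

Row 7 already contains {5, 7}.
Column 8 already contains {2, 5, 6, 7, 8, 9}.
Its 3×3 block (box 9) already contains {4, 7, 9}.
Removing those from 1–9 leaves {1, 3} as the candidates for row 7, column 8.

1,3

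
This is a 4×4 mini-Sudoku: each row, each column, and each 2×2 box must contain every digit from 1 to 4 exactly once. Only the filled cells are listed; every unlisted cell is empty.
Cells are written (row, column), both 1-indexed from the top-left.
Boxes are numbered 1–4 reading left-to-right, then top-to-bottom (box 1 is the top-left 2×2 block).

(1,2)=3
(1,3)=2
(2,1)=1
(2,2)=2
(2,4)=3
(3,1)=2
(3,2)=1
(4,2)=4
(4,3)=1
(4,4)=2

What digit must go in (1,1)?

Row 1 already contains {2, 3}.
Column 1 already contains {1, 2}.
Its 2×2 block (box 1) already contains {1, 2, 3}.
The only value from 1–4 not eliminated is 4, so (1,1) = 4.

4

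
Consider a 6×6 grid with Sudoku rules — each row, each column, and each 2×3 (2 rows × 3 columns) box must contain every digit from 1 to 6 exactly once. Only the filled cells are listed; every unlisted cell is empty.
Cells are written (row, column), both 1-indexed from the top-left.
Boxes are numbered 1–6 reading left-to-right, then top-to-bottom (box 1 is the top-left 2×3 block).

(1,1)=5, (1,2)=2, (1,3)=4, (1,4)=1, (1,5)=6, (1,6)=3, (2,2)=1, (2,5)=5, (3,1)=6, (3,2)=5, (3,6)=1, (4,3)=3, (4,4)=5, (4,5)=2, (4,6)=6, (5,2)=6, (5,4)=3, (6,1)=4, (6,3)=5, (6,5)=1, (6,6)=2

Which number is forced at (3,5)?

3

Cell (3,5) itself could take any of {3, 4} by direct elimination.
Consider where 3 can go in box 4.
(3,4) is out (column 4 already has a 3).
So the only cell in box 4 that can hold 3 is (3,5).
Therefore (3,5) = 3.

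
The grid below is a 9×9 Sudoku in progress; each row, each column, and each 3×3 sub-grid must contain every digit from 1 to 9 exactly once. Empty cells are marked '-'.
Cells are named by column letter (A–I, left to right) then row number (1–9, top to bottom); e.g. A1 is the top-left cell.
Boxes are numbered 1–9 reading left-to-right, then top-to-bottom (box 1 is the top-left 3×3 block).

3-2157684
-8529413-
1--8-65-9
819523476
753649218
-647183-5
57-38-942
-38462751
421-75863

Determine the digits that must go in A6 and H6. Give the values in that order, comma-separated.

2,9

For A6:
  Row 6 already contains {1, 3, 4, 5, 6, 7, 8}.
  Column A already contains {1, 3, 4, 5, 7, 8}.
  Its 3×3 block (box 4) already contains {1, 3, 4, 5, 6, 7, 8, 9}.
  The only value from 1–9 not eliminated is 2, so A6 = 2.
For H6:
  Row 6 already contains {1, 3, 4, 5, 6, 7, 8}.
  Column H already contains {1, 3, 4, 5, 6, 7, 8}.
  Its 3×3 block (box 6) already contains {1, 2, 3, 4, 5, 6, 7, 8}.
  The only value from 1–9 not eliminated is 9, so H6 = 9.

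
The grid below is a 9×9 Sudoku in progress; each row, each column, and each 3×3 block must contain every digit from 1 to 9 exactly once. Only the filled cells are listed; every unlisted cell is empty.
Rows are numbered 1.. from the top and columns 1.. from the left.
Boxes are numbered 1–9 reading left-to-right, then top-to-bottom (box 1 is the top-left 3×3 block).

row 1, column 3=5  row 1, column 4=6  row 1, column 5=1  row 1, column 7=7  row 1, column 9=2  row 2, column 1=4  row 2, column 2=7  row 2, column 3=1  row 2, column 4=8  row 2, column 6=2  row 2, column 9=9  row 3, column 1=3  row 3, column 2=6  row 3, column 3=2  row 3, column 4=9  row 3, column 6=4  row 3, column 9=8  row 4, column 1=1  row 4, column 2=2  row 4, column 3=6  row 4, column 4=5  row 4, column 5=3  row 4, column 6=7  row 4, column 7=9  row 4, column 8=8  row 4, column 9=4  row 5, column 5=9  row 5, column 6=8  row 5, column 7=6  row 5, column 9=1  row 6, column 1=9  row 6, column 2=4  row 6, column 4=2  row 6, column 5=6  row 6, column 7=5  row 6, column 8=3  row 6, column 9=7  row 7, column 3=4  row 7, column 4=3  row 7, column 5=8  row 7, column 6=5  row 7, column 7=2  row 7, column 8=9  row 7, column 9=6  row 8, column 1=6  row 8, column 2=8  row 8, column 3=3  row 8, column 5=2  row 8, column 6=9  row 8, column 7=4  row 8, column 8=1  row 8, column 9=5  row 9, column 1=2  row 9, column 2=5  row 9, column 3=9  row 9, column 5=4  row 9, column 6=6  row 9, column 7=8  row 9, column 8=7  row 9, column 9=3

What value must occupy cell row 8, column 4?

Row 8 already contains {1, 2, 3, 4, 5, 6, 8, 9}.
Column 4 already contains {2, 3, 5, 6, 8, 9}.
Its 3×3 block (box 8) already contains {2, 3, 4, 5, 6, 8, 9}.
The only value from 1–9 not eliminated is 7, so row 8, column 4 = 7.

7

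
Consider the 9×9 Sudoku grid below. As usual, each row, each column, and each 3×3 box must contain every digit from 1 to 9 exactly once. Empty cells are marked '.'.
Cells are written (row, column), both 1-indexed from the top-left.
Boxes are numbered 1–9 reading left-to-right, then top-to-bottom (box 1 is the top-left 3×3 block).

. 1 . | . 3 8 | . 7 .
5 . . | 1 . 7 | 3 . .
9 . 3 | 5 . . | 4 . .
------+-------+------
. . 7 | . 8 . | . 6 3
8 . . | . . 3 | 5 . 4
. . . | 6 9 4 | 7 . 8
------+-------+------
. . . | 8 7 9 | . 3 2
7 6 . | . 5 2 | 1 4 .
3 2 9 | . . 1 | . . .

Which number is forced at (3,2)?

7

Cell (3,2) itself could take any of {7, 8} by direct elimination.
Consider where 7 can go in box 1.
(1,1) is out (row 1 already has a 7).
(1,3) is out (row 1 already has a 7).
(2,2) is out (row 2 already has a 7).
(2,3) is out (row 2 already has a 7).
So the only cell in box 1 that can hold 7 is (3,2).
Therefore (3,2) = 7.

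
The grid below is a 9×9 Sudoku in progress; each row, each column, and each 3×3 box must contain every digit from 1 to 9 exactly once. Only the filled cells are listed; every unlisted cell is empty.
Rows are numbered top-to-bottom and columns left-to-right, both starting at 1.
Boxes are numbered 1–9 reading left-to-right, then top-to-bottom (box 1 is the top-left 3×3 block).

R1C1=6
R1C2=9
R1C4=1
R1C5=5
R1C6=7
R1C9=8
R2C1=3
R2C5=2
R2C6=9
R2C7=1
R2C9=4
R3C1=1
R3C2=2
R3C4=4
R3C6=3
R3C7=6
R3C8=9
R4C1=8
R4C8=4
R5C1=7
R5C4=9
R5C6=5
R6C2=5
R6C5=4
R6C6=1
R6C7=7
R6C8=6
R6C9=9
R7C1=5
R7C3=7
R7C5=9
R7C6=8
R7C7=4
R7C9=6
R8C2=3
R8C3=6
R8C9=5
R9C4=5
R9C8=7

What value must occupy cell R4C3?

Cell R4C3 itself could take any of {1, 2, 3, 9} by direct elimination.
Consider where 9 can go in box 4.
R4C2 is out (column 2 already has a 9).
R5C2 is out (row 5 already has a 9).
R5C3 is out (row 5 already has a 9).
R6C1 is out (row 6 already has a 9).
R6C3 is out (row 6 already has a 9).
So the only cell in box 4 that can hold 9 is R4C3.
Therefore R4C3 = 9.

9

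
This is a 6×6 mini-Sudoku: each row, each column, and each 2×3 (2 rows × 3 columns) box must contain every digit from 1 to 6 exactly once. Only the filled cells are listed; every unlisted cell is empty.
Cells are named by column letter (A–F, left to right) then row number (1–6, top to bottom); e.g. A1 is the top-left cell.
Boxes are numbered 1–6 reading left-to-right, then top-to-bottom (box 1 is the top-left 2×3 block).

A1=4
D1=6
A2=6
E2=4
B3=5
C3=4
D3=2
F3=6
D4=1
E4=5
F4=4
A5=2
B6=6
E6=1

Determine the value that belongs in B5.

4

Cell B5 itself could take any of {1, 3, 4} by direct elimination.
Consider where 4 can go in column B.
B1 is out (row 1 already has a 4).
B2 is out (row 2 already has a 4).
B4 is out (row 4 already has a 4).
So the only cell in column B that can hold 4 is B5.
Therefore B5 = 4.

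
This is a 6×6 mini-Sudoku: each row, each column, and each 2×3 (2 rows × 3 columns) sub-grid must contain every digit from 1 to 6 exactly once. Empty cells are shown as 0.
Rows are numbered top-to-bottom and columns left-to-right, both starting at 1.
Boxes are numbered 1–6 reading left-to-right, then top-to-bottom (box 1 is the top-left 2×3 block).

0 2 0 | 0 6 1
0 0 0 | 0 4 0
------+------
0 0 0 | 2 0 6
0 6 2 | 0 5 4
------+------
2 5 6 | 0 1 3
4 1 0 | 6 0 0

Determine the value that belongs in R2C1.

6

Cell R2C1 itself could take any of {1, 3, 5, 6} by direct elimination.
Consider where 6 can go in row 2.
R2C2 is out (column 2 already has a 6).
R2C3 is out (column 3 already has a 6).
R2C4 is out (column 4 already has a 6).
R2C6 is out (column 6 already has a 6).
So the only cell in row 2 that can hold 6 is R2C1.
Therefore R2C1 = 6.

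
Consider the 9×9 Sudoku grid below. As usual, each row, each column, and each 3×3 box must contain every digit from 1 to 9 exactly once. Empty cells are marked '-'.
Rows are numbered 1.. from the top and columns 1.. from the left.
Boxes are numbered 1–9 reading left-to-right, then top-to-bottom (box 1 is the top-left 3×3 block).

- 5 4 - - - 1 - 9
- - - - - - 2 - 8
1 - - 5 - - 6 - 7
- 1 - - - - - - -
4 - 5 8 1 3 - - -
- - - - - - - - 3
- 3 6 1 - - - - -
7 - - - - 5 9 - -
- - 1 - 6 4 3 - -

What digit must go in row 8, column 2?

4

Cell row 8, column 2 itself could take any of {2, 4, 8} by direct elimination.
Consider where 4 can go in box 7.
row 7, column 1 is out (column 1 already has a 4).
row 8, column 3 is out (column 3 already has a 4).
row 9, column 1 is out (row 9 already has a 4).
row 9, column 2 is out (row 9 already has a 4).
So the only cell in box 7 that can hold 4 is row 8, column 2.
Therefore row 8, column 2 = 4.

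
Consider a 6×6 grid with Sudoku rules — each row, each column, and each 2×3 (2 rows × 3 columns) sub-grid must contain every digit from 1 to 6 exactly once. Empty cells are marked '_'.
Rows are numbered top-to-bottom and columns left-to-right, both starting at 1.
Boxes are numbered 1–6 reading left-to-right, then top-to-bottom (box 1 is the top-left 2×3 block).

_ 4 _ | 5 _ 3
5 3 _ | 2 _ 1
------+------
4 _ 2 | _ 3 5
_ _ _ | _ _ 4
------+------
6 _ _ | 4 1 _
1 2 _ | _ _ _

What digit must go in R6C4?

3

Cell R6C4 itself could take any of {3, 6} by direct elimination.
Consider where 3 can go in column 4.
R3C4 is out (row 3 already has a 3).
R4C4 is out (box 4 already has a 3).
So the only cell in column 4 that can hold 3 is R6C4.
Therefore R6C4 = 3.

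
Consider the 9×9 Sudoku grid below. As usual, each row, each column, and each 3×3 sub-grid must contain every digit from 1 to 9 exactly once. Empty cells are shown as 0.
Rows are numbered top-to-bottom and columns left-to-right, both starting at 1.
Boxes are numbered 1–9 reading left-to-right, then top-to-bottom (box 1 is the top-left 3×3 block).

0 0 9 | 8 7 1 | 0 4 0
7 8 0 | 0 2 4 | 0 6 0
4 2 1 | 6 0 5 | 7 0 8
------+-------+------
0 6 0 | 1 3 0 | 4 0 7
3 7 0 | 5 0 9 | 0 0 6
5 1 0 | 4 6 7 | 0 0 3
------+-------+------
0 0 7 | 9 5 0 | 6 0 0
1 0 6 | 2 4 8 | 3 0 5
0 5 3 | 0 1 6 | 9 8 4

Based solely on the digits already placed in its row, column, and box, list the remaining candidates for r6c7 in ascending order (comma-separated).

2,8

Row 6 already contains {1, 3, 4, 5, 6, 7}.
Column 7 already contains {3, 4, 6, 7, 9}.
Its 3×3 block (box 6) already contains {3, 4, 6, 7}.
Removing those from 1–9 leaves {2, 8} as the candidates for r6c7.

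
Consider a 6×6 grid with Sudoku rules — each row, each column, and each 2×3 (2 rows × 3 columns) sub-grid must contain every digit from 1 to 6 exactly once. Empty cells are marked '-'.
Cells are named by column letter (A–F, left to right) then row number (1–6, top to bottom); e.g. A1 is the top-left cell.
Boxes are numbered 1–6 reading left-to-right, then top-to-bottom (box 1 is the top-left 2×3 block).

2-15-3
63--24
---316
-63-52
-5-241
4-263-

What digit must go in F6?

Row 6 already contains {2, 3, 4, 6}.
Column F already contains {1, 2, 3, 4, 6}.
Its 2×3 block (box 6) already contains {1, 2, 3, 4, 6}.
The only value from 1–6 not eliminated is 5, so F6 = 5.

5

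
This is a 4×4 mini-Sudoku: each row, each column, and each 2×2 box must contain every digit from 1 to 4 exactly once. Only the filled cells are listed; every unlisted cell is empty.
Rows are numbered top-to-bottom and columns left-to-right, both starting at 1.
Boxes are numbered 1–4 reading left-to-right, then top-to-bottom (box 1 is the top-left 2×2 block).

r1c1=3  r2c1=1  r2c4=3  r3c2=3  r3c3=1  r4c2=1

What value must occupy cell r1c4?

1

Cell r1c4 itself could take any of {1, 2, 4} by direct elimination.
Consider where 1 can go in box 2.
r1c3 is out (column 3 already has a 1).
r2c3 is out (row 2 already has a 1).
So the only cell in box 2 that can hold 1 is r1c4.
Therefore r1c4 = 1.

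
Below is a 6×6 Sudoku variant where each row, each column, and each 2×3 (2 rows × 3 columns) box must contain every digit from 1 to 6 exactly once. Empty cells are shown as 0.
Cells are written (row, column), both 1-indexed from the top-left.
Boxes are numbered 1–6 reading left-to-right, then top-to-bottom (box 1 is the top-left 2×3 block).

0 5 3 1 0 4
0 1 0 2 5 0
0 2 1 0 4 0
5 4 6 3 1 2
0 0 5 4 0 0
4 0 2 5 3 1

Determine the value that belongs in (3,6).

5

Cell (3,6) itself could take any of {5, 6} by direct elimination.
Consider where 5 can go in column 6.
(2,6) is out (row 2 already has a 5).
(5,6) is out (row 5 already has a 5).
So the only cell in column 6 that can hold 5 is (3,6).
Therefore (3,6) = 5.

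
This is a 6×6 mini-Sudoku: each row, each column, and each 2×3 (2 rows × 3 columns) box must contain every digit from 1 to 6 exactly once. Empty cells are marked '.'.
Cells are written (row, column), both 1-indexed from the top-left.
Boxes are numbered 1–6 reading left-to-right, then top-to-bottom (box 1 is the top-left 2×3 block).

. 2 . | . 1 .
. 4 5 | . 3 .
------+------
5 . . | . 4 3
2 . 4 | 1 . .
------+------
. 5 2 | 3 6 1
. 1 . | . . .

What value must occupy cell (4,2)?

Cell (4,2) itself could take any of {3, 6} by direct elimination.
Consider where 3 can go in row 4.
(4,5) is out (column 5 already has a 3).
(4,6) is out (column 6 already has a 3).
So the only cell in row 4 that can hold 3 is (4,2).
Therefore (4,2) = 3.

3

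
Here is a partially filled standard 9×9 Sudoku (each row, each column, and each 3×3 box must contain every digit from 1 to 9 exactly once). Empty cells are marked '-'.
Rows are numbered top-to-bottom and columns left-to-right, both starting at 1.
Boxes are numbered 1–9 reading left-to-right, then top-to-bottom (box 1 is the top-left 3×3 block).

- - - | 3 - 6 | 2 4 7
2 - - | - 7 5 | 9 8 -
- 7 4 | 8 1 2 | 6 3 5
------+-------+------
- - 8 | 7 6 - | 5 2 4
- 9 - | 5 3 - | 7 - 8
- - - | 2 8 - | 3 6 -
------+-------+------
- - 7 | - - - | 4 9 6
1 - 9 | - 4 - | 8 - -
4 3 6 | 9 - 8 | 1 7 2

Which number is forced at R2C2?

Cell R2C2 itself could take any of {1, 6} by direct elimination.
Consider where 6 can go in column 2.
R1C2 is out (row 1 already has a 6).
R4C2 is out (row 4 already has a 6).
R6C2 is out (row 6 already has a 6).
R7C2 is out (row 7 already has a 6).
R8C2 is out (box 7 already has a 6).
So the only cell in column 2 that can hold 6 is R2C2.
Therefore R2C2 = 6.

6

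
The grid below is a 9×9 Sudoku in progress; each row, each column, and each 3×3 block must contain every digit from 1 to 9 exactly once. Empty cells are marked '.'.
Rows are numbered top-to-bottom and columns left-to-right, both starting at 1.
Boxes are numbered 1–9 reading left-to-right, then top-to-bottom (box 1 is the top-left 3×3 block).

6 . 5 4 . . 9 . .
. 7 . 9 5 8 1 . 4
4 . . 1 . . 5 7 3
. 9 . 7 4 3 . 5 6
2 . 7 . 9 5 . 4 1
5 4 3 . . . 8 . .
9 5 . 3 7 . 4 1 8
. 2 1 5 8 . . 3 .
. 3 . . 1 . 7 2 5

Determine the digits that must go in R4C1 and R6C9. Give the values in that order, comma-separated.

1,7

For R4C1:
  Consider where 1 can go in row 4.
  R4C3 is out (column 3 already has a 1).
  R4C7 is out (column 7 already has a 1).
  So the only cell in row 4 that can hold 1 is R4C1.
  So R4C1 = 1.
For R6C9:
  Consider where 7 can go in row 6.
  R6C4 is out (column 4 already has a 7).
  R6C5 is out (column 5 already has a 7).
  R6C6 is out (box 5 already has a 7).
  R6C8 is out (column 8 already has a 7).
  So the only cell in row 6 that can hold 7 is R6C9.
  So R6C9 = 7.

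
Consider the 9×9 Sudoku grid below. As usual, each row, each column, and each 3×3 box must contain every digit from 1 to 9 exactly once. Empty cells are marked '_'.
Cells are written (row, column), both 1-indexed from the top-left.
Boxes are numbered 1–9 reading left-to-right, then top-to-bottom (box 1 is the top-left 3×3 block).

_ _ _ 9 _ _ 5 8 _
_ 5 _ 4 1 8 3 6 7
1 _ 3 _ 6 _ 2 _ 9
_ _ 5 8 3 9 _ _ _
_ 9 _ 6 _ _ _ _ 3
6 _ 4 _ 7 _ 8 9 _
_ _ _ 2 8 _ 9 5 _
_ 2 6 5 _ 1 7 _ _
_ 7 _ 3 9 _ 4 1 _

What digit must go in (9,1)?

Cell (9,1) itself could take any of {5, 8} by direct elimination.
Consider where 5 can go in box 7.
(7,1) is out (row 7 already has a 5).
(7,2) is out (row 7 already has a 5).
(7,3) is out (row 7 already has a 5).
(8,1) is out (row 8 already has a 5).
(9,3) is out (column 3 already has a 5).
So the only cell in box 7 that can hold 5 is (9,1).
Therefore (9,1) = 5.

5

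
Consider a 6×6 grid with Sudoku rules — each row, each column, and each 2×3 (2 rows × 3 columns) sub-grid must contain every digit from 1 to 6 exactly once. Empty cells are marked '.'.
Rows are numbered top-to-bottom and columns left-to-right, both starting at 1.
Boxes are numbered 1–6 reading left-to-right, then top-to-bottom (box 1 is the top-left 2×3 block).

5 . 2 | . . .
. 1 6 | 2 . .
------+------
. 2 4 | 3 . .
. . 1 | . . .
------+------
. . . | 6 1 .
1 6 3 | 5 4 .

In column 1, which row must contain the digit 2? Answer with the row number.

Consider where 2 can go in column 1.
r2c1 is out (row 2 already has a 2).
r3c1 is out (row 3 already has a 2).
r4c1 is out (box 3 already has a 2).
So the only cell in column 1 that can hold 2 is r5c1.
That is row 5.

5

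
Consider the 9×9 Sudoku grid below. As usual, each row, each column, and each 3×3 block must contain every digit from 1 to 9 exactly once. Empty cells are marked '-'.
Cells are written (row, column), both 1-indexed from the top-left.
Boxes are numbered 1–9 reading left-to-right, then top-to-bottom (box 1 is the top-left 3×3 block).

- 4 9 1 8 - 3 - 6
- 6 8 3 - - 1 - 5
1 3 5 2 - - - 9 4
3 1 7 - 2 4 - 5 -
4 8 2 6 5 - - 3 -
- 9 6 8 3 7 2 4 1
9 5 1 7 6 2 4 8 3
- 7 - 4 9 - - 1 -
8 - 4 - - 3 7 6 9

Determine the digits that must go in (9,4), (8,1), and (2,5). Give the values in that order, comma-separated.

For (9,4):
  Row 9 already contains {3, 4, 6, 7, 8, 9}.
  Column 4 already contains {1, 2, 3, 4, 6, 7, 8}.
  Its 3×3 block (box 8) already contains {2, 3, 4, 6, 7, 9}.
  The only value from 1–9 not eliminated is 5, so (9,4) = 5.
For (8,1):
  Consider where 6 can go in box 7.
  (8,3) is out (column 3 already has a 6).
  (9,2) is out (row 9 already has a 6).
  So the only cell in box 7 that can hold 6 is (8,1).
  So (8,1) = 6.
For (2,5):
  Consider where 4 can go in row 2.
  (2,1) is out (column 1 already has a 4).
  (2,6) is out (column 6 already has a 4).
  (2,8) is out (column 8 already has a 4).
  So the only cell in row 2 that can hold 4 is (2,5).
  So (2,5) = 4.

5,6,4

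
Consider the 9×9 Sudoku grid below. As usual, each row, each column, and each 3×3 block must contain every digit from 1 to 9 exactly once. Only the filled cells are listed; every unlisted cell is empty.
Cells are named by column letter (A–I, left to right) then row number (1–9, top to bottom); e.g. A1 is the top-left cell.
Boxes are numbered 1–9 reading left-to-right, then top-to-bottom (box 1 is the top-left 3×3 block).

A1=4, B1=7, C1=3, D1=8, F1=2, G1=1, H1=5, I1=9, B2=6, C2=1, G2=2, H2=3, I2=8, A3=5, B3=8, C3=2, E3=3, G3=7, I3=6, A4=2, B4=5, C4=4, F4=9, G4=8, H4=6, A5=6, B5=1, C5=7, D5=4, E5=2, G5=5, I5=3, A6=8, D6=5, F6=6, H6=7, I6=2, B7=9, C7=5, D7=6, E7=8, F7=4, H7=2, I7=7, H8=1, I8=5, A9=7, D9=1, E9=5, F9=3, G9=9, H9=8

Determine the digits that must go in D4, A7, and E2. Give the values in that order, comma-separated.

For D4:
  Consider where 3 can go in box 5.
  E4 is out (column E already has a 3).
  F5 is out (row 5 already has a 3).
  E6 is out (column E already has a 3).
  So the only cell in box 5 that can hold 3 is D4.
  So D4 = 3.
For A7:
  Consider where 1 can go in box 7.
  A8 is out (row 8 already has a 1).
  B8 is out (row 8 already has a 1).
  C8 is out (row 8 already has a 1).
  B9 is out (row 9 already has a 1).
  C9 is out (row 9 already has a 1).
  So the only cell in box 7 that can hold 1 is A7.
  So A7 = 1.
For E2:
  Consider where 4 can go in box 2.
  E1 is out (row 1 already has a 4).
  D2 is out (column D already has a 4).
  F2 is out (column F already has a 4).
  D3 is out (column D already has a 4).
  F3 is out (column F already has a 4).
  So the only cell in box 2 that can hold 4 is E2.
  So E2 = 4.

3,1,4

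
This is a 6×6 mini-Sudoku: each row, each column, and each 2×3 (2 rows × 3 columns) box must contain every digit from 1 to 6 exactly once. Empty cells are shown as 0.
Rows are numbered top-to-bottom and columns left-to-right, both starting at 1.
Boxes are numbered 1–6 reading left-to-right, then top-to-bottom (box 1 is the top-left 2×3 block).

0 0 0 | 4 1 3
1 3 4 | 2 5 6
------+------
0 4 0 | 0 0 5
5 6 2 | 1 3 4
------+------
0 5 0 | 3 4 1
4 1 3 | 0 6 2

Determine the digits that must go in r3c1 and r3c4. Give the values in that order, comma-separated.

For r3c1:
  Row 3 already contains {4, 5}.
  Column 1 already contains {1, 4, 5}.
  Its 2×3 block (box 3) already contains {2, 4, 5, 6}.
  The only value from 1–6 not eliminated is 3, so r3c1 = 3.
For r3c4:
  Row 3 already contains {4, 5}.
  Column 4 already contains {1, 2, 3, 4}.
  Its 2×3 block (box 4) already contains {1, 3, 4, 5}.
  The only value from 1–6 not eliminated is 6, so r3c4 = 6.

3,6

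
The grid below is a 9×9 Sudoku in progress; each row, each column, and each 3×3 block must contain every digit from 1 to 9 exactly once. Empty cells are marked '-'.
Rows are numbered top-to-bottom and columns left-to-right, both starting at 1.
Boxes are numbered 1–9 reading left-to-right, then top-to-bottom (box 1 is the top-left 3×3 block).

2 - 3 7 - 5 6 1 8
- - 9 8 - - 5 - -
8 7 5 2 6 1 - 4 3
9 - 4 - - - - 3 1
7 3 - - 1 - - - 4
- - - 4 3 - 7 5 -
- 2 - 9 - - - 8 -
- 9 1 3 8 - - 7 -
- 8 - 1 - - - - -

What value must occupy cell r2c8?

Row 2 already contains {5, 8, 9}.
Column 8 already contains {1, 3, 4, 5, 7, 8}.
Its 3×3 block (box 3) already contains {1, 3, 4, 5, 6, 8}.
The only value from 1–9 not eliminated is 2, so r2c8 = 2.

2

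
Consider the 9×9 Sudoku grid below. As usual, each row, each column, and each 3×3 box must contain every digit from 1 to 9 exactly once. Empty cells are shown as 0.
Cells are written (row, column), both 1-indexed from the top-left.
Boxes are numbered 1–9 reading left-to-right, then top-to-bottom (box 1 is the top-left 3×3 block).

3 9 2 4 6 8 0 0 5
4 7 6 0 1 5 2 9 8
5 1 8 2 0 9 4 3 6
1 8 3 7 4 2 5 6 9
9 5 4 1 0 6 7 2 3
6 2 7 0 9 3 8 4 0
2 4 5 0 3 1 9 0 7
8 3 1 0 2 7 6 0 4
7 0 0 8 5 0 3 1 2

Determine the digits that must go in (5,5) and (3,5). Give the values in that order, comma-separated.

8,7

For (5,5):
  Row 5 already contains {1, 2, 3, 4, 5, 6, 7, 9}.
  Column 5 already contains {1, 2, 3, 4, 5, 6, 9}.
  Its 3×3 block (box 5) already contains {1, 2, 3, 4, 6, 7, 9}.
  The only value from 1–9 not eliminated is 8, so (5,5) = 8.
For (3,5):
  Row 3 already contains {1, 2, 3, 4, 5, 6, 8, 9}.
  Column 5 already contains {1, 2, 3, 4, 5, 6, 9}.
  Its 3×3 block (box 2) already contains {1, 2, 4, 5, 6, 8, 9}.
  The only value from 1–9 not eliminated is 7, so (3,5) = 7.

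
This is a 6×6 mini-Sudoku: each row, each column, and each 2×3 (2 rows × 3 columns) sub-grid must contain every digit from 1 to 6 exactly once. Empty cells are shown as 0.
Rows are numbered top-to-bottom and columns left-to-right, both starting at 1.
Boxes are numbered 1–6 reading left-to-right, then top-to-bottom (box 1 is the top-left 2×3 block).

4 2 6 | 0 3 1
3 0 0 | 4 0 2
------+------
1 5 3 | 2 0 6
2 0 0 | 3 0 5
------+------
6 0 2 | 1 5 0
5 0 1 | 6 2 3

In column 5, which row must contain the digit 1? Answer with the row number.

4

Consider where 1 can go in column 5.
r2c5 is out (box 2 already has a 1).
r3c5 is out (row 3 already has a 1).
So the only cell in column 5 that can hold 1 is r4c5.
That is row 4.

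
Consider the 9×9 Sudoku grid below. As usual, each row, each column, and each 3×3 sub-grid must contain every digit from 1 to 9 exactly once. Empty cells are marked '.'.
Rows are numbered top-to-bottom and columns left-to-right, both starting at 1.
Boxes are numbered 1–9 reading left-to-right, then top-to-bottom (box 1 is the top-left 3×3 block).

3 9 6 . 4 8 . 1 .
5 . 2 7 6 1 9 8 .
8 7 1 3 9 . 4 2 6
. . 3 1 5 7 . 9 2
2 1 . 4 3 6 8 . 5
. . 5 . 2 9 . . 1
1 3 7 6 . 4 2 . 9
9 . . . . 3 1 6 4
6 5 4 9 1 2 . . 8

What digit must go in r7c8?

Row 7 already contains {1, 2, 3, 4, 6, 7, 9}.
Column 8 already contains {1, 2, 6, 8, 9}.
Its 3×3 block (box 9) already contains {1, 2, 4, 6, 8, 9}.
The only value from 1–9 not eliminated is 5, so r7c8 = 5.

5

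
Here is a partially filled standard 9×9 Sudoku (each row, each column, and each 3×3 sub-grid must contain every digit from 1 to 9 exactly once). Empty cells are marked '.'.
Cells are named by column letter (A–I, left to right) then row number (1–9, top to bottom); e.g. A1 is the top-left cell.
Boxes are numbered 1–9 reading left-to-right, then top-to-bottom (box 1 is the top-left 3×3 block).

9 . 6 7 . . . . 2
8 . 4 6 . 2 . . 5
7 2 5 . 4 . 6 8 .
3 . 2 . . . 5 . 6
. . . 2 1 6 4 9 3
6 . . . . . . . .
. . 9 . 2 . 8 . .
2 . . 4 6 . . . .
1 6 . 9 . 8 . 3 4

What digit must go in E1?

Cell E1 itself could take any of {3, 5, 8} by direct elimination.
Consider where 8 can go in row 1.
B1 is out (box 1 already has a 8).
F1 is out (column F already has a 8).
G1 is out (column G already has a 8).
H1 is out (column H already has a 8).
So the only cell in row 1 that can hold 8 is E1.
Therefore E1 = 8.

8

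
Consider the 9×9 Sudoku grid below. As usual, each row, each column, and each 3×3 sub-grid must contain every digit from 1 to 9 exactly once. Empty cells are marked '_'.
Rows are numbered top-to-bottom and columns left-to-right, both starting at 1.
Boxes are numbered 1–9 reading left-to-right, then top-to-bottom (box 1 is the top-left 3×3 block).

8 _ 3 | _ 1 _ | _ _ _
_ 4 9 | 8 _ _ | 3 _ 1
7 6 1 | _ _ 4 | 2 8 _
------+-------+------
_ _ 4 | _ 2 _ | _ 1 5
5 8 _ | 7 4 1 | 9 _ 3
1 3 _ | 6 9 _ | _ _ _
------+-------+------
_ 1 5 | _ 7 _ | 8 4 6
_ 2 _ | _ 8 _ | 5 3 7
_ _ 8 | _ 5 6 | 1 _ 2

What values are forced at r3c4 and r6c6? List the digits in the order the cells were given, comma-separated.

5,5

For r3c4:
  Consider where 5 can go in row 3.
  r3c5 is out (column 5 already has a 5).
  r3c9 is out (column 9 already has a 5).
  So the only cell in row 3 that can hold 5 is r3c4.
  So r3c4 = 5.
For r6c6:
  Consider where 5 can go in row 6.
  r6c3 is out (column 3 already has a 5).
  r6c7 is out (column 7 already has a 5).
  r6c8 is out (box 6 already has a 5).
  r6c9 is out (column 9 already has a 5).
  So the only cell in row 6 that can hold 5 is r6c6.
  So r6c6 = 5.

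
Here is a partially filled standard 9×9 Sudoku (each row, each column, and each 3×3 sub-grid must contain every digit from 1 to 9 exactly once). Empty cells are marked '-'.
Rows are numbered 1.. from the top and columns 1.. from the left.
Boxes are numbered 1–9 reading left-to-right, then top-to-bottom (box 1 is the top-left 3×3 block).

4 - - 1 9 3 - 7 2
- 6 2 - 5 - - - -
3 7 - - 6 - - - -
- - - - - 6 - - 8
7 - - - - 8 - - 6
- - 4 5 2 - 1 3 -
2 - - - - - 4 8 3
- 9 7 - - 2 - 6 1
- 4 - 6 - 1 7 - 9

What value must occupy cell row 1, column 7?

6

Cell row 1, column 7 itself could take any of {5, 6, 8} by direct elimination.
Consider where 6 can go in row 1.
row 1, column 2 is out (column 2 already has a 6).
row 1, column 3 is out (box 1 already has a 6).
So the only cell in row 1 that can hold 6 is row 1, column 7.
Therefore row 1, column 7 = 6.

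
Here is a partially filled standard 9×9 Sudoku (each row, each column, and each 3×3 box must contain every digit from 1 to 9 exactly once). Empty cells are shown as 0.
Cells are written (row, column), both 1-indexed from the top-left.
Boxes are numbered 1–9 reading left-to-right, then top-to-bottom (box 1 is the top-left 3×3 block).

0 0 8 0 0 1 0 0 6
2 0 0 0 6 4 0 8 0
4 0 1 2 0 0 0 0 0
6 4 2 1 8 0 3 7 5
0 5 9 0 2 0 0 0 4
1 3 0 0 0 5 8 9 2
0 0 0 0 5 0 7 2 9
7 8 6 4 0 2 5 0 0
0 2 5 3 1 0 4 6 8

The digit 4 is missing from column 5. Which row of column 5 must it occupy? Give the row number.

6

Consider where 4 can go in column 5.
(1,5) is out (box 2 already has a 4).
(3,5) is out (row 3 already has a 4).
(8,5) is out (row 8 already has a 4).
So the only cell in column 5 that can hold 4 is (6,5).
That is row 6.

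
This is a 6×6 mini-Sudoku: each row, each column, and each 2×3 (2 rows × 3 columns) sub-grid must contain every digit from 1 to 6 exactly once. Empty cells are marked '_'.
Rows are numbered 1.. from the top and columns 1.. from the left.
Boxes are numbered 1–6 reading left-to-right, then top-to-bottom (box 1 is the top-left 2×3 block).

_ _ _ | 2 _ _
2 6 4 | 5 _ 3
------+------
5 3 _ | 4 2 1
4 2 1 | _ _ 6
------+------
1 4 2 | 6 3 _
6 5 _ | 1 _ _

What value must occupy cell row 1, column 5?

Cell row 1, column 5 itself could take any of {1, 4, 6} by direct elimination.
Consider where 6 can go in column 5.
row 2, column 5 is out (row 2 already has a 6).
row 4, column 5 is out (row 4 already has a 6).
row 6, column 5 is out (row 6 already has a 6).
So the only cell in column 5 that can hold 6 is row 1, column 5.
Therefore row 1, column 5 = 6.

6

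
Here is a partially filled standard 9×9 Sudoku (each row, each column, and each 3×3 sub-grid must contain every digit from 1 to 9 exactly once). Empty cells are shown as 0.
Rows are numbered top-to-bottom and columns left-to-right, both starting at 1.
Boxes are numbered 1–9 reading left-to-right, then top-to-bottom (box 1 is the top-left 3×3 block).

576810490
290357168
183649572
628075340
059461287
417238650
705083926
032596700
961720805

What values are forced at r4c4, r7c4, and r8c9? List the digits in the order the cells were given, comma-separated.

For r4c4:
  Row 4 already contains {2, 3, 4, 5, 6, 7, 8}.
  Column 4 already contains {2, 3, 4, 5, 6, 7, 8}.
  Its 3×3 block (box 5) already contains {1, 2, 3, 4, 5, 6, 7, 8}.
  The only value from 1–9 not eliminated is 9, so r4c4 = 9.
For r7c4:
  Row 7 already contains {2, 3, 5, 6, 7, 8, 9}.
  Column 4 already contains {2, 3, 4, 5, 6, 7, 8}.
  Its 3×3 block (box 8) already contains {2, 3, 5, 6, 7, 8, 9}.
  The only value from 1–9 not eliminated is 1, so r7c4 = 1.
For r8c9:
  Consider where 4 can go in box 9.
  r8c8 is out (column 8 already has a 4).
  r9c8 is out (column 8 already has a 4).
  So the only cell in box 9 that can hold 4 is r8c9.
  So r8c9 = 4.

9,1,4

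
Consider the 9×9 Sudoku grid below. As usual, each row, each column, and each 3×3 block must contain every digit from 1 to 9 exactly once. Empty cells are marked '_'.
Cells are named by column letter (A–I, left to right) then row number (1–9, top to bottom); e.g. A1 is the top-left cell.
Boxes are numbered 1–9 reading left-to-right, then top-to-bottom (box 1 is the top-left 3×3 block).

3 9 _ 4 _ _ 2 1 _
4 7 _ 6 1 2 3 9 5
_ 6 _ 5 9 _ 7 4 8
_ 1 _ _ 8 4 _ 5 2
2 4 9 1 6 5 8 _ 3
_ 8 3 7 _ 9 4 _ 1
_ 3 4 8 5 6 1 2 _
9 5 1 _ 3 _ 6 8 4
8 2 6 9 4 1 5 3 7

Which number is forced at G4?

Row 4 already contains {1, 2, 4, 5, 8}.
Column G already contains {1, 2, 3, 4, 5, 6, 7, 8}.
Its 3×3 block (box 6) already contains {1, 2, 3, 4, 5, 8}.
The only value from 1–9 not eliminated is 9, so G4 = 9.

9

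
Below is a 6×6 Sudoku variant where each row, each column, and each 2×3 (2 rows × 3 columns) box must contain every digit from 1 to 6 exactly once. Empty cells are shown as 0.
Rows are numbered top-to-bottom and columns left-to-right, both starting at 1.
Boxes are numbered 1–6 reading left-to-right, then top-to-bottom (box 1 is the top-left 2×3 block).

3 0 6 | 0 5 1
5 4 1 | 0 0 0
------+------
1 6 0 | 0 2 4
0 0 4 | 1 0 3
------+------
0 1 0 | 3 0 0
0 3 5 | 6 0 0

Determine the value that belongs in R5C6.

5

Cell R5C6 itself could take any of {2, 5} by direct elimination.
Consider where 5 can go in column 6.
R2C6 is out (row 2 already has a 5).
R6C6 is out (row 6 already has a 5).
So the only cell in column 6 that can hold 5 is R5C6.
Therefore R5C6 = 5.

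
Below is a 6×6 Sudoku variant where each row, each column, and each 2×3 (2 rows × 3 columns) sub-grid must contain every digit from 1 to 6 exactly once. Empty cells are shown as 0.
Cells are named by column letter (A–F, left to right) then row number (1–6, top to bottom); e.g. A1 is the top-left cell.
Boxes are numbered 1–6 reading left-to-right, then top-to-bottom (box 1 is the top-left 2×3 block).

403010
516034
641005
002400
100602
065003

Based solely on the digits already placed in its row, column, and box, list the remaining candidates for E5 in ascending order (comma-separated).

Row 5 already contains {1, 2, 6}.
Column E already contains {1, 3}.
Its 2×3 block (box 6) already contains {2, 3, 6}.
Removing those from 1–6 leaves {4, 5} as the candidates for E5.

4,5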